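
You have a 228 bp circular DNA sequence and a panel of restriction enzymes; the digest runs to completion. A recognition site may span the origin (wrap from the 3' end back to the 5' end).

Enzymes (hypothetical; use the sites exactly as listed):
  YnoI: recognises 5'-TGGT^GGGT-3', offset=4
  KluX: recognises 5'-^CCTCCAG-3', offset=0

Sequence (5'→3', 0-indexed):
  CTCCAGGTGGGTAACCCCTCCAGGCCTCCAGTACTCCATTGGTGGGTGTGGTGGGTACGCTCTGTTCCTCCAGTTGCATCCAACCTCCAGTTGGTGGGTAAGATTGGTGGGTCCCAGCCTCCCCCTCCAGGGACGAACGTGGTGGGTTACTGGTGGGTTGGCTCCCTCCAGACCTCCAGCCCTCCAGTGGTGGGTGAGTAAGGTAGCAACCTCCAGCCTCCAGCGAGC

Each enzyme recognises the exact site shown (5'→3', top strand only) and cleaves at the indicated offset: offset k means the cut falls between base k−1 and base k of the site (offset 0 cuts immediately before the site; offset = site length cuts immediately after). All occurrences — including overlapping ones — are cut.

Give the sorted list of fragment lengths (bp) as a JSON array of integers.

Scan for sites:
  YnoI TGGTGGGT/4: at [39, 48, 91, 104, 139, 150, 187] ⇒ [43, 52, 95, 108, 143, 154, 191]
  KluX CCTCCAG/0: at [16, 24, 66, 83, 123, 164, 172, 180, 209, 216, 227] ⇒ [16, 24, 66, 83, 123, 164, 172, 180, 209, 216, 227]

Pooled cuts: [16, 24, 43, 52, 66, 83, 95, 108, 123, 143, 154, 164, 172, 180, 191, 209, 216, 227]

Fragments:
  16→24: 8 bp
  24→43: 19 bp
  43→52: 9 bp
  52→66: 14 bp
  66→83: 17 bp
  83→95: 12 bp
  95→108: 13 bp
  108→123: 15 bp
  123→143: 20 bp
  143→154: 11 bp
  154→164: 10 bp
  164→172: 8 bp
  172→180: 8 bp
  180→191: 11 bp
  191→209: 18 bp
  209→216: 7 bp
  216→227: 11 bp
  227→16 (wrap): 228-227+16 = 17 bp

[7,8,8,8,9,10,11,11,11,12,13,14,15,17,17,18,19,20]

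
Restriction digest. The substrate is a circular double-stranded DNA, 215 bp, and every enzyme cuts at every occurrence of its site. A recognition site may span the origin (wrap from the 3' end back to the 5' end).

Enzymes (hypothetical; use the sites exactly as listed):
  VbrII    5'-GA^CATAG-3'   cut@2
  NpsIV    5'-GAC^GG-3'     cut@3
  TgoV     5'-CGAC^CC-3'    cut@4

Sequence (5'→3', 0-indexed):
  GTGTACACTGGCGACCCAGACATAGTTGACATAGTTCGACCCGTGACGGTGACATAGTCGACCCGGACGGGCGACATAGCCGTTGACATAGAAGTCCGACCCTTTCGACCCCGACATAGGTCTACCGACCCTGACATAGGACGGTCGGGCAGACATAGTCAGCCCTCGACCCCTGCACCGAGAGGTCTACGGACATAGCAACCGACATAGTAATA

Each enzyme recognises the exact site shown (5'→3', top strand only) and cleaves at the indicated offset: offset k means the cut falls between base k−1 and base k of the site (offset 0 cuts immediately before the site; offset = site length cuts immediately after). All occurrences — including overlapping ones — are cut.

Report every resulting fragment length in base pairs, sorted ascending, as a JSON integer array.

[5,5,5,5,6,6,7,8,9,9,10,11,11,12,12,14,15,17,23,25]

Site scan:
  VbrII GACATAG/2: at [18, 27, 50, 72, 84, 112, 132, 151, 191, 203] ⇒ [20, 29, 52, 74, 86, 114, 134, 153, 193, 205]
  NpsIV GACGG/3: at [44, 65, 139] ⇒ [47, 68, 142]
  TgoV CGACCC/4: at [11, 36, 58, 96, 105, 125, 166] ⇒ [15, 40, 62, 100, 109, 129, 170]

All cut coordinates (distinct, sorted): [15, 20, 29, 40, 47, 52, 62, 68, 74, 86, 100, 109, 114, 129, 134, 142, 153, 170, 193, 205]

Fragment lengths:
  15→20: 5 bp
  20→29: 9 bp
  29→40: 11 bp
  40→47: 7 bp
  47→52: 5 bp
  52→62: 10 bp
  62→68: 6 bp
  68→74: 6 bp
  74→86: 12 bp
  86→100: 14 bp
  100→109: 9 bp
  109→114: 5 bp
  114→129: 15 bp
  129→134: 5 bp
  134→142: 8 bp
  142→153: 11 bp
  153→170: 17 bp
  170→193: 23 bp
  193→205: 12 bp
  205→15 (wrap): 215-205+15 = 25 bp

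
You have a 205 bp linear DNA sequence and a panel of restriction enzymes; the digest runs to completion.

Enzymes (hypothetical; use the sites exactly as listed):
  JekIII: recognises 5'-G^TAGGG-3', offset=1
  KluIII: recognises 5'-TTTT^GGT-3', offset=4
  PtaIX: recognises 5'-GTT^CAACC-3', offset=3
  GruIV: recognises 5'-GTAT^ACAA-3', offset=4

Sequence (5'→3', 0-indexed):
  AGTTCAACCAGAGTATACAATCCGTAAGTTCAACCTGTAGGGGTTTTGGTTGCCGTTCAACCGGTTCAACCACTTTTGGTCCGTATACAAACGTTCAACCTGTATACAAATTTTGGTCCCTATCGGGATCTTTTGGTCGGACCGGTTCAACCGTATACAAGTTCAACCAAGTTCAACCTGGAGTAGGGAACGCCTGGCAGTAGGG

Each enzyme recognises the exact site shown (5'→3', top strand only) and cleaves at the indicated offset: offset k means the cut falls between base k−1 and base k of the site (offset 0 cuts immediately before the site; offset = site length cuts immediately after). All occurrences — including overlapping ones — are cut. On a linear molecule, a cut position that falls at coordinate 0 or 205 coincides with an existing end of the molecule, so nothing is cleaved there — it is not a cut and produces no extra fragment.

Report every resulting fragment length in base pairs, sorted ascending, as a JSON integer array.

Site scan:
  JekIII (GTAGGG, off=1): starts [36, 182, 199] → cuts [37, 183, 200]
  KluIII (TTTTGGT, off=4): starts [43, 73, 110, 130] → cuts [47, 77, 114, 134]
  PtaIX (GTTCAACC, off=3): starts [1, 27, 54, 63, 92, 144, 160, 170] → cuts [4, 30, 57, 66, 95, 147, 163, 173]
  GruIV (GTATACAA, off=4): starts [12, 82, 101, 152] → cuts [16, 86, 105, 156]

Pooled cuts: [4, 16, 30, 37, 47, 57, 66, 77, 86, 95, 105, 114, 134, 147, 156, 163, 173, 183, 200]

Fragments:
  [0,4): 4 bp
  [4,16): 12 bp
  [16,30): 14 bp
  [30,37): 7 bp
  [37,47): 10 bp
  [47,57): 10 bp
  [57,66): 9 bp
  [66,77): 11 bp
  [77,86): 9 bp
  [86,95): 9 bp
  [95,105): 10 bp
  [105,114): 9 bp
  [114,134): 20 bp
  [134,147): 13 bp
  [147,156): 9 bp
  [156,163): 7 bp
  [163,173): 10 bp
  [173,183): 10 bp
  [183,200): 17 bp
  [200,205): 5 bp

[4,5,7,7,9,9,9,9,9,10,10,10,10,10,11,12,13,14,17,20]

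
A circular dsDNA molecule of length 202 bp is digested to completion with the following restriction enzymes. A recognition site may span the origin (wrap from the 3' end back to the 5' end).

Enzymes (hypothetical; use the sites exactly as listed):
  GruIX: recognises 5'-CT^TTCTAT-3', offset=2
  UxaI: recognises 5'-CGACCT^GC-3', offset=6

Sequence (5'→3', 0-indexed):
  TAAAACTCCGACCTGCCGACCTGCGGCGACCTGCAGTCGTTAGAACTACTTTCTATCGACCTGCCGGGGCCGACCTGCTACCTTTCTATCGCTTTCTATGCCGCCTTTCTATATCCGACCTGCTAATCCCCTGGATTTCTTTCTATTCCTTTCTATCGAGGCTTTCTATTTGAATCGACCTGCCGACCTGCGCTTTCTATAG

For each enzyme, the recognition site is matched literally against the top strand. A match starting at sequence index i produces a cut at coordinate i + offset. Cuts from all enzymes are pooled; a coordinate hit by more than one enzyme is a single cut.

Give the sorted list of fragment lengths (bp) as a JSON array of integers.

[5,7,8,8,10,10,10,12,13,13,14,15,18,18,19,22]

Scan for sites:
  GruIX (CTTTCTAT, off=2): starts [48, 81, 91, 104, 138, 148, 161, 192] → cuts [50, 83, 93, 106, 140, 150, 163, 194]
  UxaI (CGACCTGC, off=6): starts [8, 16, 26, 56, 70, 115, 175, 183] → cuts [14, 22, 32, 62, 76, 121, 181, 189]

Pooled cuts: [14, 22, 32, 50, 62, 76, 83, 93, 106, 121, 140, 150, 163, 181, 189, 194]

Fragment lengths:
  14→22: 8 bp
  22→32: 10 bp
  32→50: 18 bp
  50→62: 12 bp
  62→76: 14 bp
  76→83: 7 bp
  83→93: 10 bp
  93→106: 13 bp
  106→121: 15 bp
  121→140: 19 bp
  140→150: 10 bp
  150→163: 13 bp
  163→181: 18 bp
  181→189: 8 bp
  189→194: 5 bp
  194→14 (wrap): 202-194+14 = 22 bp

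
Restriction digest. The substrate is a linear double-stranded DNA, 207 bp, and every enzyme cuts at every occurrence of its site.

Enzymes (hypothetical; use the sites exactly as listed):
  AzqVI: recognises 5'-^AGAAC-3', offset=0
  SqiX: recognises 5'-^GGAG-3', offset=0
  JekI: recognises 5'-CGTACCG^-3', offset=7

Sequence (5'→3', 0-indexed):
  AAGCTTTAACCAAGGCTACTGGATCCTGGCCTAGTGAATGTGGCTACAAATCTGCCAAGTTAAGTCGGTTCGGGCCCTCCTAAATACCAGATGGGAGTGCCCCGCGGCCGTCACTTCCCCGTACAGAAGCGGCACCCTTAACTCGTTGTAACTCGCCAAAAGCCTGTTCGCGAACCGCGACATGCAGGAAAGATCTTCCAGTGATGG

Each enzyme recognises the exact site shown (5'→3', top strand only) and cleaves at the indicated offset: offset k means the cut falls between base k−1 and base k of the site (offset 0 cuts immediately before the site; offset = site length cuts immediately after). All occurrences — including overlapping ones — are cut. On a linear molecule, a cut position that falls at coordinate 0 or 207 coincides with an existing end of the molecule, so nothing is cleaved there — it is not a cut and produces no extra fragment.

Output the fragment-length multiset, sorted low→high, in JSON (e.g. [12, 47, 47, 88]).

[93,114]

Scan for sites:
  AzqVI (AGAAC, off=0): no sites
  SqiX GGAG/0: at [93] ⇒ [93]
  JekI (CGTACCG, off=7): no sites

All cut coordinates (distinct, sorted): [93]

Fragment lengths:
  [0,93): 93 bp
  [93,207): 114 bp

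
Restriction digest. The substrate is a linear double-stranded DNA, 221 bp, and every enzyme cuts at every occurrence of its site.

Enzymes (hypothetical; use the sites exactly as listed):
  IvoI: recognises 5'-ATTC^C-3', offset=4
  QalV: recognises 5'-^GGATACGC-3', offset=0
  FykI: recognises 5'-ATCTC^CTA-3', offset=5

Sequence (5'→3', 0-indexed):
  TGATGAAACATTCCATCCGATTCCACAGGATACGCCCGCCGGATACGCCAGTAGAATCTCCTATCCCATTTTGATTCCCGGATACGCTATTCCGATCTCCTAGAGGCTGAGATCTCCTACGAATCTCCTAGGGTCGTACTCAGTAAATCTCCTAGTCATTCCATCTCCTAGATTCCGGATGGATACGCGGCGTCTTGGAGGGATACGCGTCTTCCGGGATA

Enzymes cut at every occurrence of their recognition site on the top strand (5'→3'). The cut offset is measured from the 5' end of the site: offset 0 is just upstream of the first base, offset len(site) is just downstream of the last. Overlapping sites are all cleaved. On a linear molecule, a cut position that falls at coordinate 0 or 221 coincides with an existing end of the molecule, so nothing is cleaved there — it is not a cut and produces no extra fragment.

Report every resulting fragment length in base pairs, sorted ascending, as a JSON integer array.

[2,4,5,6,7,8,10,10,11,13,13,13,17,17,20,20,21,24]

Site scan:
  IvoI ATTCC/4: at [9, 19, 73, 88, 157, 171] ⇒ [13, 23, 77, 92, 161, 175]
  QalV GGATACGC/0: at [27, 40, 79, 180, 200] ⇒ [27, 40, 79, 180, 200]
  FykI ATCTCCTA/5: at [55, 94, 111, 122, 146, 162] ⇒ [60, 99, 116, 127, 151, 167]

Pooled cuts: [13, 23, 27, 40, 60, 77, 79, 92, 99, 116, 127, 151, 161, 167, 175, 180, 200]

Fragments:
  [0,13): 13 bp
  [13,23): 10 bp
  [23,27): 4 bp
  [27,40): 13 bp
  [40,60): 20 bp
  [60,77): 17 bp
  [77,79): 2 bp
  [79,92): 13 bp
  [92,99): 7 bp
  [99,116): 17 bp
  [116,127): 11 bp
  [127,151): 24 bp
  [151,161): 10 bp
  [161,167): 6 bp
  [167,175): 8 bp
  [175,180): 5 bp
  [180,200): 20 bp
  [200,221): 21 bp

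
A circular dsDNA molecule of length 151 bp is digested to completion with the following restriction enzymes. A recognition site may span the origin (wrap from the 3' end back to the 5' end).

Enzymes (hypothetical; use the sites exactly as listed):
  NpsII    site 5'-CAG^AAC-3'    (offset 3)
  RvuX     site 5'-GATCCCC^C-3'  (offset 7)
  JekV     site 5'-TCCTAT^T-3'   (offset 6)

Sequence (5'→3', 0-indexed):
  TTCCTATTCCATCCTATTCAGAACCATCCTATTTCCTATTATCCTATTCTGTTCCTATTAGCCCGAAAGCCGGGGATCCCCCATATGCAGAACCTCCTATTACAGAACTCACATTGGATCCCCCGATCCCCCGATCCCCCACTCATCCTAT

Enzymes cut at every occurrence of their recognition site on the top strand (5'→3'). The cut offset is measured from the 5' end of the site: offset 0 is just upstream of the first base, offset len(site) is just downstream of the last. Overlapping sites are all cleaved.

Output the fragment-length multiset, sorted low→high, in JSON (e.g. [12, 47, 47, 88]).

[4,5,7,7,8,8,8,9,10,10,11,11,12,18,23]

Scan for sites:
  NpsII (CAGAAC, off=3): starts [18, 87, 102] → cuts [21, 90, 105]
  RvuX (GATCCCCC, off=7): starts [74, 116, 124, 132] → cuts [81, 123, 131, 139]
  JekV (TCCTATT, off=6): starts [1, 11, 26, 33, 41, 52, 94, 145] → cuts [0, 7, 17, 32, 39, 47, 58, 100]

All cut coordinates (distinct, sorted): [0, 7, 17, 21, 32, 39, 47, 58, 81, 90, 100, 105, 123, 131, 139]

Fragment lengths:
  0→7: 7 bp
  7→17: 10 bp
  17→21: 4 bp
  21→32: 11 bp
  32→39: 7 bp
  39→47: 8 bp
  47→58: 11 bp
  58→81: 23 bp
  81→90: 9 bp
  90→100: 10 bp
  100→105: 5 bp
  105→123: 18 bp
  123→131: 8 bp
  131→139: 8 bp
  139→0 (wrap): 151-139+0 = 12 bp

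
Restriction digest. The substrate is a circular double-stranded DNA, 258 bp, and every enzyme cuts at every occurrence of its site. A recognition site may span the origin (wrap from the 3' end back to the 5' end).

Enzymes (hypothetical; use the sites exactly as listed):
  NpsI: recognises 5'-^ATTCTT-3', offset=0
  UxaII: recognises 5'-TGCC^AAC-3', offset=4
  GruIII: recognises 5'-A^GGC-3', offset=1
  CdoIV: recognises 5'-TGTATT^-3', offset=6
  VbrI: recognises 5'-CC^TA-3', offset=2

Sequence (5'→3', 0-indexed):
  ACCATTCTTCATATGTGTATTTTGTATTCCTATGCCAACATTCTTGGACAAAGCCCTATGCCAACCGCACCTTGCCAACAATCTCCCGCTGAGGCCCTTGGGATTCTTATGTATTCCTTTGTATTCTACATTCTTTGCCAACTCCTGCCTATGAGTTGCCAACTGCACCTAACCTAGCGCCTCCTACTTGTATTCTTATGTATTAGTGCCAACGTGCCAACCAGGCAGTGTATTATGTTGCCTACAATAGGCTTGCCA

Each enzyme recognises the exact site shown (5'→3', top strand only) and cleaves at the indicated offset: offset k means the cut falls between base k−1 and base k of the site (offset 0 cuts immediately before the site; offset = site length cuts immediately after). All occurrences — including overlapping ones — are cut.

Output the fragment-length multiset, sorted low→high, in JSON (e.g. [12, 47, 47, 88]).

[2,3,3,4,4,5,5,6,6,6,7,7,7,8,8,8,9,10,10,10,10,10,10,11,11,13,14,16,17,18]

Scan for sites:
  NpsI (ATTCTT, off=0): starts [3, 39, 102, 129, 191] → cuts [3, 39, 102, 129, 191]
  UxaII (TGCCAAC, off=4): starts [32, 58, 72, 135, 156, 206, 214, 253] → cuts [36, 62, 76, 139, 160, 210, 218, 257]
  GruIII (AGGC, off=1): starts [91, 222, 248] → cuts [92, 223, 249]
  CdoIV (TGTATT, off=6): starts [15, 22, 109, 119, 188, 198, 228] → cuts [21, 28, 115, 125, 194, 204, 234]
  VbrI (CCTA, off=2): starts [28, 54, 147, 167, 172, 182, 240] → cuts [30, 56, 149, 169, 174, 184, 242]

Pooled cuts: [3, 21, 28, 30, 36, 39, 56, 62, 76, 92, 102, 115, 125, 129, 139, 149, 160, 169, 174, 184, 191, 194, 204, 210, 218, 223, 234, 242, 249, 257]

Fragments:
  3→21: 18 bp
  21→28: 7 bp
  28→30: 2 bp
  30→36: 6 bp
  36→39: 3 bp
  39→56: 17 bp
  56→62: 6 bp
  62→76: 14 bp
  76→92: 16 bp
  92→102: 10 bp
  102→115: 13 bp
  115→125: 10 bp
  125→129: 4 bp
  129→139: 10 bp
  139→149: 10 bp
  149→160: 11 bp
  160→169: 9 bp
  169→174: 5 bp
  174→184: 10 bp
  184→191: 7 bp
  191→194: 3 bp
  194→204: 10 bp
  204→210: 6 bp
  210→218: 8 bp
  218→223: 5 bp
  223→234: 11 bp
  234→242: 8 bp
  242→249: 7 bp
  249→257: 8 bp
  257→3 (wrap): 258-257+3 = 4 bp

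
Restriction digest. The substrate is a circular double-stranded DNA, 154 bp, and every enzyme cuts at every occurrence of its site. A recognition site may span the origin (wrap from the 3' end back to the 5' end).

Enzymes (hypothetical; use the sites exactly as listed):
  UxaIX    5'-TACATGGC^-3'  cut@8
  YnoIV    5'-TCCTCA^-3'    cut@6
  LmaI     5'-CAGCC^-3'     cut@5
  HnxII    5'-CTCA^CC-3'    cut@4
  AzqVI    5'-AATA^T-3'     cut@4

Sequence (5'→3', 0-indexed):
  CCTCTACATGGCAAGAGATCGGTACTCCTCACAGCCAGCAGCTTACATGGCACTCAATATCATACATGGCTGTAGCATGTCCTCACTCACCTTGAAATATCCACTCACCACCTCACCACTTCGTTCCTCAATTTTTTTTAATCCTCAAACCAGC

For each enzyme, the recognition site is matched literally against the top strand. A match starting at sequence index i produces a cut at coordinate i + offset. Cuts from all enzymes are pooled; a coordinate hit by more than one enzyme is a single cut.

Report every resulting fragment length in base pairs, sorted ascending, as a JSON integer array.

[4,5,8,8,8,8,10,11,11,15,15,15,17,19]

Scan for sites:
  UxaIX TACATGGC/8: at [4, 43, 62] ⇒ [12, 51, 70]
  YnoIV TCCTCA/6: at [25, 79, 124, 141] ⇒ [31, 85, 130, 147]
  LmaI CAGCC/5: at [31, 150] ⇒ [1, 36]
  HnxII CTCACC/4: at [85, 103, 111] ⇒ [89, 107, 115]
  AzqVI AATAT/4: at [55, 95] ⇒ [59, 99]

Pooled cuts: [1, 12, 31, 36, 51, 59, 70, 85, 89, 99, 107, 115, 130, 147]

Fragment lengths:
  1→12: 11 bp
  12→31: 19 bp
  31→36: 5 bp
  36→51: 15 bp
  51→59: 8 bp
  59→70: 11 bp
  70→85: 15 bp
  85→89: 4 bp
  89→99: 10 bp
  99→107: 8 bp
  107→115: 8 bp
  115→130: 15 bp
  130→147: 17 bp
  147→1 (wrap): 154-147+1 = 8 bp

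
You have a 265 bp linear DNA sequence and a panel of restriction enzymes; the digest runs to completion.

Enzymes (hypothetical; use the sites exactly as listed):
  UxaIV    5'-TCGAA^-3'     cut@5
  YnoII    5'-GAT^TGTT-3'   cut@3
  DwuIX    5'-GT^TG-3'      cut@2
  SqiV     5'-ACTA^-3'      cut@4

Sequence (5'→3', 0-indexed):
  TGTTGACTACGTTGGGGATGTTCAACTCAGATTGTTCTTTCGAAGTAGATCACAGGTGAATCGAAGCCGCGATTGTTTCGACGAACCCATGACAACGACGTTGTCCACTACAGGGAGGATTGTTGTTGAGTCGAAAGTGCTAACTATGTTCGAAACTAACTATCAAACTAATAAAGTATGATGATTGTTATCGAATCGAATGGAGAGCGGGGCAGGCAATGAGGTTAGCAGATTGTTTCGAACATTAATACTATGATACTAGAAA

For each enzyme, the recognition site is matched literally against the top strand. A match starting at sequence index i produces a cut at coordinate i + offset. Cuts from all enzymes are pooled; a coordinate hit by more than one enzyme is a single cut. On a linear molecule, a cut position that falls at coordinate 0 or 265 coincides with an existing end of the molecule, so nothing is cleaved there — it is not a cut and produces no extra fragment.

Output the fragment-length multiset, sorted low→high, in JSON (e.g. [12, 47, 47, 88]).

[3,3,3,3,4,4,4,5,6,8,8,8,8,9,9,9,10,10,11,11,12,15,20,21,28,33]

Per-enzyme occurrences:
  UxaIV (TCGAA, off=5): starts [39, 60, 130, 149, 190, 195, 237] → cuts [44, 65, 135, 154, 195, 200, 242]
  YnoII (GATTGTT, off=3): starts [29, 70, 117, 182, 230] → cuts [32, 73, 120, 185, 233]
  DwuIX (GTTG, off=2): starts [1, 10, 99, 121, 124] → cuts [3, 12, 101, 123, 126]
  SqiV (ACTA, off=4): starts [5, 106, 142, 154, 158, 166, 249, 257] → cuts [9, 110, 146, 158, 162, 170, 253, 261]

Pooled cuts: [3, 9, 12, 32, 44, 65, 73, 101, 110, 120, 123, 126, 135, 146, 154, 158, 162, 170, 185, 195, 200, 233, 242, 253, 261]

Fragment lengths:
  [0,3): 3 bp
  [3,9): 6 bp
  [9,12): 3 bp
  [12,32): 20 bp
  [32,44): 12 bp
  [44,65): 21 bp
  [65,73): 8 bp
  [73,101): 28 bp
  [101,110): 9 bp
  [110,120): 10 bp
  [120,123): 3 bp
  [123,126): 3 bp
  [126,135): 9 bp
  [135,146): 11 bp
  [146,154): 8 bp
  [154,158): 4 bp
  [158,162): 4 bp
  [162,170): 8 bp
  [170,185): 15 bp
  [185,195): 10 bp
  [195,200): 5 bp
  [200,233): 33 bp
  [233,242): 9 bp
  [242,253): 11 bp
  [253,261): 8 bp
  [261,265): 4 bp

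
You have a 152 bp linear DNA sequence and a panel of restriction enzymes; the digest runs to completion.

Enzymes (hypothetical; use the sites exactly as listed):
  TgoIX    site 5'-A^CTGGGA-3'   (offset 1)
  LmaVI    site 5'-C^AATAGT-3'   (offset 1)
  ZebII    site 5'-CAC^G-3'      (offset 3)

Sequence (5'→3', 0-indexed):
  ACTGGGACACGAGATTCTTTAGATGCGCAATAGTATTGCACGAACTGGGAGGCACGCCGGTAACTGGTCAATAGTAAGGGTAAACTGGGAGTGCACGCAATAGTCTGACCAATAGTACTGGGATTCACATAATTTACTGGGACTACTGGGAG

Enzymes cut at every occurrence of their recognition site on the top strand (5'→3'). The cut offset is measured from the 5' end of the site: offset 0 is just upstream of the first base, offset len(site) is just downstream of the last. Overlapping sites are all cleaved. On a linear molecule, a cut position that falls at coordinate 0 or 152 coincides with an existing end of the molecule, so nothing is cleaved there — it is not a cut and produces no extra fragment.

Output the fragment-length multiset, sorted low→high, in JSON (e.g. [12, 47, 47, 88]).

Site scan:
  TgoIX ACTGGGA/1: at [0, 43, 83, 116, 135, 144] ⇒ [1, 44, 84, 117, 136, 145]
  LmaVI CAATAGT/1: at [27, 68, 97, 109] ⇒ [28, 69, 98, 110]
  ZebII CACG/3: at [7, 38, 52, 93] ⇒ [10, 41, 55, 96]

All cut coordinates (distinct, sorted): [1, 10, 28, 41, 44, 55, 69, 84, 96, 98, 110, 117, 136, 145]

Fragment lengths:
  [0,1): 1 bp
  [1,10): 9 bp
  [10,28): 18 bp
  [28,41): 13 bp
  [41,44): 3 bp
  [44,55): 11 bp
  [55,69): 14 bp
  [69,84): 15 bp
  [84,96): 12 bp
  [96,98): 2 bp
  [98,110): 12 bp
  [110,117): 7 bp
  [117,136): 19 bp
  [136,145): 9 bp
  [145,152): 7 bp

[1,2,3,7,7,9,9,11,12,12,13,14,15,18,19]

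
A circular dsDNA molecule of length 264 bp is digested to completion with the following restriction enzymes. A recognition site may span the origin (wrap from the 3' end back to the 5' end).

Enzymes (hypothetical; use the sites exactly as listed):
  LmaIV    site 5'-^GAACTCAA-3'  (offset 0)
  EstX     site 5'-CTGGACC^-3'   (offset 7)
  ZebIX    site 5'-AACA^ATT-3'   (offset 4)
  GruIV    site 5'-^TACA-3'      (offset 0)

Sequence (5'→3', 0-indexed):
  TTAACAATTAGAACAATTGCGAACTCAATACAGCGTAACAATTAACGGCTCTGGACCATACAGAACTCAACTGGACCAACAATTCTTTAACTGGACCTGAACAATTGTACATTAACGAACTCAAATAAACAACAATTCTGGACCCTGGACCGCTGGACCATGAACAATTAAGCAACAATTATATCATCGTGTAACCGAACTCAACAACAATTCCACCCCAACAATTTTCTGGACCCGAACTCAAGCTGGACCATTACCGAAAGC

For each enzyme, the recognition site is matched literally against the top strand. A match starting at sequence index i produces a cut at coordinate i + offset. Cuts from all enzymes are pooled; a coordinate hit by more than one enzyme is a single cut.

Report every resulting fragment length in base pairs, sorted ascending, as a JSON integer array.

Per-enzyme occurrences:
  LmaIV GAACTCAA/0: at [20, 62, 116, 196, 236] ⇒ [20, 62, 116, 196, 236]
  EstX CTGGACC/7: at [50, 70, 90, 137, 144, 152, 228, 245] ⇒ [57, 77, 97, 144, 151, 159, 235, 252]
  ZebIX AACAATT/4: at [2, 11, 36, 77, 99, 130, 162, 173, 205, 219] ⇒ [6, 15, 40, 81, 103, 134, 166, 177, 209, 223]
  GruIV TACA/0: at [28, 58, 107] ⇒ [28, 58, 107]

All cut coordinates (distinct, sorted): [6, 15, 20, 28, 40, 57, 58, 62, 77, 81, 97, 103, 107, 116, 134, 144, 151, 159, 166, 177, 196, 209, 223, 235, 236, 252]

Fragment lengths:
  6→15: 9 bp
  15→20: 5 bp
  20→28: 8 bp
  28→40: 12 bp
  40→57: 17 bp
  57→58: 1 bp
  58→62: 4 bp
  62→77: 15 bp
  77→81: 4 bp
  81→97: 16 bp
  97→103: 6 bp
  103→107: 4 bp
  107→116: 9 bp
  116→134: 18 bp
  134→144: 10 bp
  144→151: 7 bp
  151→159: 8 bp
  159→166: 7 bp
  166→177: 11 bp
  177→196: 19 bp
  196→209: 13 bp
  209→223: 14 bp
  223→235: 12 bp
  235→236: 1 bp
  236→252: 16 bp
  252→6 (wrap): 264-252+6 = 18 bp

[1,1,4,4,4,5,6,7,7,8,8,9,9,10,11,12,12,13,14,15,16,16,17,18,18,19]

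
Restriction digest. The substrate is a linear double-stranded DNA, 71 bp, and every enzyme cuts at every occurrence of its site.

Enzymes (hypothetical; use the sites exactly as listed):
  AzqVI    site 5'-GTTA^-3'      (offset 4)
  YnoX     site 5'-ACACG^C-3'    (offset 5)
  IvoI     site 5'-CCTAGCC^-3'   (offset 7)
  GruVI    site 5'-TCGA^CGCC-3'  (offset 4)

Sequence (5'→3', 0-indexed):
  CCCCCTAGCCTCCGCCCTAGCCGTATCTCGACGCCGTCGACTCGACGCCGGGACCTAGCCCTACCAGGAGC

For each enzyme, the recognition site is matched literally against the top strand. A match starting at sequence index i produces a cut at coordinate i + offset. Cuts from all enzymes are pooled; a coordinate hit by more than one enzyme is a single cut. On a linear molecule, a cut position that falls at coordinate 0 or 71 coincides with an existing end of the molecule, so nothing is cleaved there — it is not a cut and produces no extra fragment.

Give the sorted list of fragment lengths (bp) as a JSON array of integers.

[9,10,11,12,14,15]

Per-enzyme occurrences:
  AzqVI (GTTA, off=4): no sites
  YnoX (ACACGC, off=5): no sites
  IvoI CCTAGCC/7: at [3, 15, 53] ⇒ [10, 22, 60]
  GruVI TCGACGCC/4: at [27, 41] ⇒ [31, 45]

Pooled cuts: [10, 22, 31, 45, 60]

Fragments:
  [0,10): 10 bp
  [10,22): 12 bp
  [22,31): 9 bp
  [31,45): 14 bp
  [45,60): 15 bp
  [60,71): 11 bp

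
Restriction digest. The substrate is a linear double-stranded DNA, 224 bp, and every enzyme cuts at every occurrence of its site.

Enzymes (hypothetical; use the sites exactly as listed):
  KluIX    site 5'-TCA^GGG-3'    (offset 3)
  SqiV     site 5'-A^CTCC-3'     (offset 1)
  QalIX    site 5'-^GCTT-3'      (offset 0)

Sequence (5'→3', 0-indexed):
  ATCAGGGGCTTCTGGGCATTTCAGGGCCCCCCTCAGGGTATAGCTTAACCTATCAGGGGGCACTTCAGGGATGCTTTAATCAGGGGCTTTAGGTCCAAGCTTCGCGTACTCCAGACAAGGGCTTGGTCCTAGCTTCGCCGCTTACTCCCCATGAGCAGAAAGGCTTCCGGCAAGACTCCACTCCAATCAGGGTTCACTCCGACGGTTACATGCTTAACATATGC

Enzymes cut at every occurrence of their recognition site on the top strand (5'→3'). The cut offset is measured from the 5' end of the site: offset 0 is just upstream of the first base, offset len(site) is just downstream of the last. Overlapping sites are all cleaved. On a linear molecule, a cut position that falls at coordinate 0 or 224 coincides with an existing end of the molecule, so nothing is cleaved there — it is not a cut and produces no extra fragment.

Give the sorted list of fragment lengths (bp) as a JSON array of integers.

Scan for sites:
  KluIX (TCAGGG, off=3): starts [1, 20, 32, 52, 64, 79, 186] → cuts [4, 23, 35, 55, 67, 82, 189]
  SqiV (ACTCC, off=1): starts [107, 143, 174, 179, 195] → cuts [108, 144, 175, 180, 196]
  QalIX (GCTT, off=0): starts [7, 42, 72, 85, 98, 120, 131, 139, 162, 211] → cuts [7, 42, 72, 85, 98, 120, 131, 139, 162, 211]

All cut coordinates (distinct, sorted): [4, 7, 23, 35, 42, 55, 67, 72, 82, 85, 98, 108, 120, 131, 139, 144, 162, 175, 180, 189, 196, 211]

Fragment lengths:
  [0,4): 4 bp
  [4,7): 3 bp
  [7,23): 16 bp
  [23,35): 12 bp
  [35,42): 7 bp
  [42,55): 13 bp
  [55,67): 12 bp
  [67,72): 5 bp
  [72,82): 10 bp
  [82,85): 3 bp
  [85,98): 13 bp
  [98,108): 10 bp
  [108,120): 12 bp
  [120,131): 11 bp
  [131,139): 8 bp
  [139,144): 5 bp
  [144,162): 18 bp
  [162,175): 13 bp
  [175,180): 5 bp
  [180,189): 9 bp
  [189,196): 7 bp
  [196,211): 15 bp
  [211,224): 13 bp

[3,3,4,5,5,5,7,7,8,9,10,10,11,12,12,12,13,13,13,13,15,16,18]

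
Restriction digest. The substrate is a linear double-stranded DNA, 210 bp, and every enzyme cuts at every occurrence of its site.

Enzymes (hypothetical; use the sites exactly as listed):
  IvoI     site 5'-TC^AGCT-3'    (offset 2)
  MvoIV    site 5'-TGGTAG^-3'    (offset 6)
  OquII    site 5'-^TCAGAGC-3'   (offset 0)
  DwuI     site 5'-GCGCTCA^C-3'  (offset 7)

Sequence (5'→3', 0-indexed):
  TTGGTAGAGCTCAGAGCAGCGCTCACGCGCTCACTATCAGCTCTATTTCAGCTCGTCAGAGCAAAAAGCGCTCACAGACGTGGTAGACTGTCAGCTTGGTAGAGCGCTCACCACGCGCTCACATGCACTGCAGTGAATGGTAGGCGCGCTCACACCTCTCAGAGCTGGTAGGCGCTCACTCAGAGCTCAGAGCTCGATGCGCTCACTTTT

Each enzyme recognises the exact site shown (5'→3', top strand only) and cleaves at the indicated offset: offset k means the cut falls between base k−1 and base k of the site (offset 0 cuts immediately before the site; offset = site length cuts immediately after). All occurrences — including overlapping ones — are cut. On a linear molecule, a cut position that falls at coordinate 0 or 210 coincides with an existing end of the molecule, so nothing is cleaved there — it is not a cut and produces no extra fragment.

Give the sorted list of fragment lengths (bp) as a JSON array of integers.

[1,3,5,5,6,6,6,7,7,7,8,8,9,10,11,11,12,13,15,19,19,22]

Per-enzyme occurrences:
  IvoI TCAGCT/2: at [36, 47, 90] ⇒ [38, 49, 92]
  MvoIV TGGTAG/6: at [1, 80, 96, 137, 165] ⇒ [7, 86, 102, 143, 171]
  OquII TCAGAGC/0: at [10, 55, 158, 179, 186] ⇒ [10, 55, 158, 179, 186]
  DwuI GCGCTCAC/7: at [18, 26, 67, 103, 114, 145, 171, 198] ⇒ [25, 33, 74, 110, 121, 152, 178, 205]

All cut coordinates (distinct, sorted): [7, 10, 25, 33, 38, 49, 55, 74, 86, 92, 102, 110, 121, 143, 152, 158, 171, 178, 179, 186, 205]

Fragment lengths:
  [0,7): 7 bp
  [7,10): 3 bp
  [10,25): 15 bp
  [25,33): 8 bp
  [33,38): 5 bp
  [38,49): 11 bp
  [49,55): 6 bp
  [55,74): 19 bp
  [74,86): 12 bp
  [86,92): 6 bp
  [92,102): 10 bp
  [102,110): 8 bp
  [110,121): 11 bp
  [121,143): 22 bp
  [143,152): 9 bp
  [152,158): 6 bp
  [158,171): 13 bp
  [171,178): 7 bp
  [178,179): 1 bp
  [179,186): 7 bp
  [186,205): 19 bp
  [205,210): 5 bp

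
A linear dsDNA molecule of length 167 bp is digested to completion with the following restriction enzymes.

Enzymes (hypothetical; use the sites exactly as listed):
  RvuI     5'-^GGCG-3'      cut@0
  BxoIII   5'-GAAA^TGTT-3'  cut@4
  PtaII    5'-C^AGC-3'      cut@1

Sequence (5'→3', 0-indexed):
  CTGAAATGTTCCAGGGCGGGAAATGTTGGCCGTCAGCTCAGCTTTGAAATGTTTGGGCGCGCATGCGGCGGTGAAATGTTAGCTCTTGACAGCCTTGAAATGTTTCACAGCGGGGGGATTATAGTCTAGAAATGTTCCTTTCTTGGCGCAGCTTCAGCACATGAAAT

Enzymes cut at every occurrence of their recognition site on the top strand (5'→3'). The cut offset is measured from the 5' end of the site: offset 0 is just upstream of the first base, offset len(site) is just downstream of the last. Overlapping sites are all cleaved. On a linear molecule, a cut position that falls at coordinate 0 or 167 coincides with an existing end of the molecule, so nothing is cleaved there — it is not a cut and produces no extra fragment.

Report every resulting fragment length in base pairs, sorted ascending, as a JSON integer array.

[5,5,6,6,6,8,8,9,10,10,10,11,11,12,12,14,24]

Scan for sites:
  RvuI GGCG/0: at [14, 55, 66, 144] ⇒ [14, 55, 66, 144]
  BxoIII GAAATGTT/4: at [2, 19, 45, 72, 96, 128] ⇒ [6, 23, 49, 76, 100, 132]
  PtaII CAGC/1: at [33, 38, 89, 107, 148, 154] ⇒ [34, 39, 90, 108, 149, 155]

All cut coordinates (distinct, sorted): [6, 14, 23, 34, 39, 49, 55, 66, 76, 90, 100, 108, 132, 144, 149, 155]

Fragments:
  [0,6): 6 bp
  [6,14): 8 bp
  [14,23): 9 bp
  [23,34): 11 bp
  [34,39): 5 bp
  [39,49): 10 bp
  [49,55): 6 bp
  [55,66): 11 bp
  [66,76): 10 bp
  [76,90): 14 bp
  [90,100): 10 bp
  [100,108): 8 bp
  [108,132): 24 bp
  [132,144): 12 bp
  [144,149): 5 bp
  [149,155): 6 bp
  [155,167): 12 bp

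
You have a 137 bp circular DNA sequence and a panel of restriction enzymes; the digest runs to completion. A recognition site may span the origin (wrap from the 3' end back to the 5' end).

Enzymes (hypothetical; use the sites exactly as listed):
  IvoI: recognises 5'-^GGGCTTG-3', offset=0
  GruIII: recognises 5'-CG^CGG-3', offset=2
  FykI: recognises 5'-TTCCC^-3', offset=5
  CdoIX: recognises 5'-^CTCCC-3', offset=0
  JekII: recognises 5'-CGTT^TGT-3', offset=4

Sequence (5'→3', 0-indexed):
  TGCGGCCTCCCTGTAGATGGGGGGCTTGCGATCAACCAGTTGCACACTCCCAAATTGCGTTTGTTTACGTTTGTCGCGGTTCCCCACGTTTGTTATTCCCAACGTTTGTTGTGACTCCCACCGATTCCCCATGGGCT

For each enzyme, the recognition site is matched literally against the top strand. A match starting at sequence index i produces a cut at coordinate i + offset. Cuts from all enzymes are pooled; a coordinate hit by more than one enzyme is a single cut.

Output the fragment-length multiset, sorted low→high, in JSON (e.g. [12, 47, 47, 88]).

[3,5,6,6,8,8,10,10,11,15,15,15,25]

Per-enzyme occurrences:
  IvoI GGGCTTG/0: at [21, 132] ⇒ [21, 132]
  GruIII CGCGG/2: at [74] ⇒ [76]
  FykI TTCCC/5: at [79, 95, 124] ⇒ [84, 100, 129]
  CdoIX CTCCC/0: at [6, 46, 114] ⇒ [6, 46, 114]
  JekII CGTTTGT/4: at [57, 67, 86, 102] ⇒ [61, 71, 90, 106]

Pooled cuts: [6, 21, 46, 61, 71, 76, 84, 90, 100, 106, 114, 129, 132]

Fragments:
  6→21: 15 bp
  21→46: 25 bp
  46→61: 15 bp
  61→71: 10 bp
  71→76: 5 bp
  76→84: 8 bp
  84→90: 6 bp
  90→100: 10 bp
  100→106: 6 bp
  106→114: 8 bp
  114→129: 15 bp
  129→132: 3 bp
  132→6 (wrap): 137-132+6 = 11 bp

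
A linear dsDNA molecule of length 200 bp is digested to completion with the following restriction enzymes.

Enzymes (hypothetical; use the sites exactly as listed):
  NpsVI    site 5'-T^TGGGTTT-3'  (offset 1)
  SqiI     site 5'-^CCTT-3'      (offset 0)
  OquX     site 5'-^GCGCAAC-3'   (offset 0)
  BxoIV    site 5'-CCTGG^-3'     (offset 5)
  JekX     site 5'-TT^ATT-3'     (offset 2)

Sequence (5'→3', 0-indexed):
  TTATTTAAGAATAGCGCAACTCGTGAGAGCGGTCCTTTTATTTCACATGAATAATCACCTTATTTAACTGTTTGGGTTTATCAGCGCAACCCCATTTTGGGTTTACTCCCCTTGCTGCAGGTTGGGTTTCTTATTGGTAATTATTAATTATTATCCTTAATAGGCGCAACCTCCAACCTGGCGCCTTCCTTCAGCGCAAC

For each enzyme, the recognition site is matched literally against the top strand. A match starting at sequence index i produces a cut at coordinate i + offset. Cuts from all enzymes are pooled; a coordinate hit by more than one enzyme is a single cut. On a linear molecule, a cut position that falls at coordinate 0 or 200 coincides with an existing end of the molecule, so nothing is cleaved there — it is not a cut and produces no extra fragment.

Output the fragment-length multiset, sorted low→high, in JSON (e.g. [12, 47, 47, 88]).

Scan for sites:
  NpsVI (TTGGGTTT, off=1): starts [71, 96, 121] → cuts [72, 97, 122]
  SqiI (CCTT, off=0): starts [33, 57, 109, 154, 183, 187] → cuts [33, 57, 109, 154, 183, 187]
  OquX (GCGCAAC, off=0): starts [13, 83, 163, 193] → cuts [13, 83, 163, 193]
  BxoIV (CCTGG, off=5): starts [176] → cuts [181]
  JekX (TTATT, off=2): starts [0, 37, 59, 130, 140, 147] → cuts [2, 39, 61, 132, 142, 149]

Pooled cuts: [2, 13, 33, 39, 57, 61, 72, 83, 97, 109, 122, 132, 142, 149, 154, 163, 181, 183, 187, 193]

Fragment lengths:
  [0,2): 2 bp
  [2,13): 11 bp
  [13,33): 20 bp
  [33,39): 6 bp
  [39,57): 18 bp
  [57,61): 4 bp
  [61,72): 11 bp
  [72,83): 11 bp
  [83,97): 14 bp
  [97,109): 12 bp
  [109,122): 13 bp
  [122,132): 10 bp
  [132,142): 10 bp
  [142,149): 7 bp
  [149,154): 5 bp
  [154,163): 9 bp
  [163,181): 18 bp
  [181,183): 2 bp
  [183,187): 4 bp
  [187,193): 6 bp
  [193,200): 7 bp

[2,2,4,4,5,6,6,7,7,9,10,10,11,11,11,12,13,14,18,18,20]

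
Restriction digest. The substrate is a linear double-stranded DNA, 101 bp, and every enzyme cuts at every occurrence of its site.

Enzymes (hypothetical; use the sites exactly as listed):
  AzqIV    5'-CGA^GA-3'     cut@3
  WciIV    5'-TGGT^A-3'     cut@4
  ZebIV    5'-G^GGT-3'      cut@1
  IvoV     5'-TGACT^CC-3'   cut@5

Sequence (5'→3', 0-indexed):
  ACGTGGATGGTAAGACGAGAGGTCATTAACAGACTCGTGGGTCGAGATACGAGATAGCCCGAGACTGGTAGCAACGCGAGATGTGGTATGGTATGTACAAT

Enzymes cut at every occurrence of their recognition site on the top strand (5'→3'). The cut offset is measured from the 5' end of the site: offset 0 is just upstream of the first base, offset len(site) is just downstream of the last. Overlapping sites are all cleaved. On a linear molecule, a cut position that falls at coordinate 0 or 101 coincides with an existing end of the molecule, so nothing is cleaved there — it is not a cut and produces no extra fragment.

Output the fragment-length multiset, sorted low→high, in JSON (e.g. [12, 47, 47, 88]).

[5,6,7,7,7,8,9,10,10,11,21]

Site scan:
  AzqIV (CGAGA, off=3): starts [15, 42, 49, 59, 76] → cuts [18, 45, 52, 62, 79]
  WciIV (TGGTA, off=4): starts [7, 65, 83, 88] → cuts [11, 69, 87, 92]
  ZebIV (GGGT, off=1): starts [38] → cuts [39]
  IvoV (TGACTCC, off=5): no sites

All cut coordinates (distinct, sorted): [11, 18, 39, 45, 52, 62, 69, 79, 87, 92]

Fragment lengths:
  [0,11): 11 bp
  [11,18): 7 bp
  [18,39): 21 bp
  [39,45): 6 bp
  [45,52): 7 bp
  [52,62): 10 bp
  [62,69): 7 bp
  [69,79): 10 bp
  [79,87): 8 bp
  [87,92): 5 bp
  [92,101): 9 bp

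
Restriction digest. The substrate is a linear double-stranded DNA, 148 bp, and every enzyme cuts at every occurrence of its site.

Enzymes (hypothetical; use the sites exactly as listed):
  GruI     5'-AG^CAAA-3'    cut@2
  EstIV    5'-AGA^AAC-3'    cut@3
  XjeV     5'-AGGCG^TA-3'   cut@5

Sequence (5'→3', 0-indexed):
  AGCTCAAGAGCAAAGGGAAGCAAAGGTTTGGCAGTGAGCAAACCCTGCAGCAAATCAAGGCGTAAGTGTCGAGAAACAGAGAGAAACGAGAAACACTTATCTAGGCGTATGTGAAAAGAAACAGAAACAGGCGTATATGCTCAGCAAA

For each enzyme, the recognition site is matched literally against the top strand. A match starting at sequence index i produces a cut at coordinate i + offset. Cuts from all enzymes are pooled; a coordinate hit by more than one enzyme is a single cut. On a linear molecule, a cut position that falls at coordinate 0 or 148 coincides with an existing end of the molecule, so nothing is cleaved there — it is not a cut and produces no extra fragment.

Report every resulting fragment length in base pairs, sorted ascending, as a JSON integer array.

[4,6,7,8,10,10,10,11,12,12,12,12,16,18]

Scan for sites:
  GruI AGCAAA/2: at [8, 18, 36, 48, 142] ⇒ [10, 20, 38, 50, 144]
  EstIV AGAAAC/3: at [71, 81, 88, 116, 122] ⇒ [74, 84, 91, 119, 125]
  XjeV AGGCGTA/5: at [57, 102, 128] ⇒ [62, 107, 133]

Pooled cuts: [10, 20, 38, 50, 62, 74, 84, 91, 107, 119, 125, 133, 144]

Fragments:
  [0,10): 10 bp
  [10,20): 10 bp
  [20,38): 18 bp
  [38,50): 12 bp
  [50,62): 12 bp
  [62,74): 12 bp
  [74,84): 10 bp
  [84,91): 7 bp
  [91,107): 16 bp
  [107,119): 12 bp
  [119,125): 6 bp
  [125,133): 8 bp
  [133,144): 11 bp
  [144,148): 4 bp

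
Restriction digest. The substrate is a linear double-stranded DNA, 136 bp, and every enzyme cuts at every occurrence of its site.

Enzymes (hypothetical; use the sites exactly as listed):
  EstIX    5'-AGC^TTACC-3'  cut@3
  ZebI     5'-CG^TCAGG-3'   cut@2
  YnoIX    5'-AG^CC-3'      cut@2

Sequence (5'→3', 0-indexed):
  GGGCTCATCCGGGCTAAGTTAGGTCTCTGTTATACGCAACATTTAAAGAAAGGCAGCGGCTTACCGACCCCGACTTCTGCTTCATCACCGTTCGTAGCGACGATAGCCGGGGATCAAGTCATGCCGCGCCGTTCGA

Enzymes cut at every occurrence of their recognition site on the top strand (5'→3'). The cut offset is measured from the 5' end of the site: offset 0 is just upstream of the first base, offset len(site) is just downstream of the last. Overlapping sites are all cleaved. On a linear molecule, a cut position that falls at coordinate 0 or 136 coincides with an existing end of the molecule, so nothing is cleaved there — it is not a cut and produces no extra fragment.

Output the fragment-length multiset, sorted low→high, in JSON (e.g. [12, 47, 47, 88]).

Site scan:
  EstIX (AGCTTACC, off=3): no sites
  ZebI (CGTCAGG, off=2): no sites
  YnoIX AGCC/2: at [104] ⇒ [106]

All cut coordinates (distinct, sorted): [106]

Fragment lengths:
  [0,106): 106 bp
  [106,136): 30 bp

[30,106]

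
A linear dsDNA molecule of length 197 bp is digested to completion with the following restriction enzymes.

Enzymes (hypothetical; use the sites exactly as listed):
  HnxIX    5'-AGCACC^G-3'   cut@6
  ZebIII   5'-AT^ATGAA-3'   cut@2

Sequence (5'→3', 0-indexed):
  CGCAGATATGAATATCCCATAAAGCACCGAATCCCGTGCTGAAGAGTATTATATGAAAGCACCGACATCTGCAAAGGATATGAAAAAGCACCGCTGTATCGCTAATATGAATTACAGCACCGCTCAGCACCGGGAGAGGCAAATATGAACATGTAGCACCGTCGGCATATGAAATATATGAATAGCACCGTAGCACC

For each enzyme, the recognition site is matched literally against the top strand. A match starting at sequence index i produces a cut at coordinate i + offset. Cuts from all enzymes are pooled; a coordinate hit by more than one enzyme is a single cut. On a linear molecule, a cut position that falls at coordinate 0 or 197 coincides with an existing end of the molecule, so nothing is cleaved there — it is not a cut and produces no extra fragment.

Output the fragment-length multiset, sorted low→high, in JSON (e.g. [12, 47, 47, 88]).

Per-enzyme occurrences:
  HnxIX (AGCACCG, off=6): starts [22, 57, 86, 115, 125, 154, 183] → cuts [28, 63, 92, 121, 131, 160, 189]
  ZebIII (ATATGAA, off=2): starts [5, 50, 77, 104, 142, 166, 175] → cuts [7, 52, 79, 106, 144, 168, 177]

All cut coordinates (distinct, sorted): [7, 28, 52, 63, 79, 92, 106, 121, 131, 144, 160, 168, 177, 189]

Fragment lengths:
  [0,7): 7 bp
  [7,28): 21 bp
  [28,52): 24 bp
  [52,63): 11 bp
  [63,79): 16 bp
  [79,92): 13 bp
  [92,106): 14 bp
  [106,121): 15 bp
  [121,131): 10 bp
  [131,144): 13 bp
  [144,160): 16 bp
  [160,168): 8 bp
  [168,177): 9 bp
  [177,189): 12 bp
  [189,197): 8 bp

[7,8,8,9,10,11,12,13,13,14,15,16,16,21,24]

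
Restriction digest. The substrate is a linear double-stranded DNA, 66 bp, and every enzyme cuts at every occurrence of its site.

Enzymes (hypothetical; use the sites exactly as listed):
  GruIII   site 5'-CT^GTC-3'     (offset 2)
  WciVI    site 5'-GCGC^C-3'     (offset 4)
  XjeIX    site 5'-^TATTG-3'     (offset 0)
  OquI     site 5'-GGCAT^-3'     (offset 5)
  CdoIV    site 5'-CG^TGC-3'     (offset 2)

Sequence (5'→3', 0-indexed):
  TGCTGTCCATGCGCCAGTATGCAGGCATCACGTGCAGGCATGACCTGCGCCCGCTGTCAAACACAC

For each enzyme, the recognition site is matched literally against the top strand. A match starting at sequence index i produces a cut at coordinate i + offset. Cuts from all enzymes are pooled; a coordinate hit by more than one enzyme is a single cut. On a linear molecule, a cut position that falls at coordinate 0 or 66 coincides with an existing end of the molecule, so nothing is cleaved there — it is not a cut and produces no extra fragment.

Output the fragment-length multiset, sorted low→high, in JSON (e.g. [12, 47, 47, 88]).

Per-enzyme occurrences:
  GruIII CTGTC/2: at [2, 53] ⇒ [4, 55]
  WciVI GCGCC/4: at [10, 46] ⇒ [14, 50]
  XjeIX (TATTG, off=0): no sites
  OquI GGCAT/5: at [23, 36] ⇒ [28, 41]
  CdoIV CGTGC/2: at [30] ⇒ [32]

All cut coordinates (distinct, sorted): [4, 14, 28, 32, 41, 50, 55]

Fragments:
  [0,4): 4 bp
  [4,14): 10 bp
  [14,28): 14 bp
  [28,32): 4 bp
  [32,41): 9 bp
  [41,50): 9 bp
  [50,55): 5 bp
  [55,66): 11 bp

[4,4,5,9,9,10,11,14]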